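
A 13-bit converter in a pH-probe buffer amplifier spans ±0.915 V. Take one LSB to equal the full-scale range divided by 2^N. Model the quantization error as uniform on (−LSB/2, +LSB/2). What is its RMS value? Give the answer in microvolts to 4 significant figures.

Full-scale range = 0.915 V − (-0.915 V) = 1.83 V.
LSB = 1.83 V ÷ 2^13 = 1.83/8192 V = 223.389 µV.
V_rms = LSB/√12 = 223.389 µV / √12 = 64.49 µV.

64.49 µV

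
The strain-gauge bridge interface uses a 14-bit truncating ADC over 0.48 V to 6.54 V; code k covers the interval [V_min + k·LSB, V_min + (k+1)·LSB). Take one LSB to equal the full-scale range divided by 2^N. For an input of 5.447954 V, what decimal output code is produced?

Full-scale range = 6.54 V − (0.48 V) = 6.06 V. LSB = 6.06 V / 2^14 ≈ 369.9 µV.
(V_in − V_min) × 2^14/range = (5.447954 − (0.48)) × 16384/6.06 = 13431.511.
Floor → code = 13431.

13431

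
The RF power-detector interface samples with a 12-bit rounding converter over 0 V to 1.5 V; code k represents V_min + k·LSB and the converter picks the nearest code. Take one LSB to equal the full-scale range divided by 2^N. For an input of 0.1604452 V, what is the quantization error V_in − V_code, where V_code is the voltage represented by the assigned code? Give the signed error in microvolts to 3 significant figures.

+44.8 µV

V_FS = 1.5 V. LSB = 1.5 V / 2^12 ≈ 366.2 µV.
(0.1604452 − (0)) / LSB = 0.1604452 × 4096/1.5 = 438.1224. Nearest integer: k = 438.
Reconstructed level: 0 + 438 × 1.5/4096 V = 0.1604003906 V.
V_in − V_code = 0.1604452 − (0.1604003906) = +44.8 µV.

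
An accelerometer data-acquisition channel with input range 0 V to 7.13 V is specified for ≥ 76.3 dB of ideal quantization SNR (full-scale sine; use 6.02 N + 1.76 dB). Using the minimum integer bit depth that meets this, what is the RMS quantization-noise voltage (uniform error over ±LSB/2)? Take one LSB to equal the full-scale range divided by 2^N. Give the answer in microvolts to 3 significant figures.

Full-scale range = 7.13 V.
6.02 N + 1.76 ≥ 76.3 gives N ≥ 12.382, so the minimum integer is 13.
LSB = 7.13 V / 2^13 = 0.87036 mV.
V_rms = LSB/√12 = 251 µV.

251 µV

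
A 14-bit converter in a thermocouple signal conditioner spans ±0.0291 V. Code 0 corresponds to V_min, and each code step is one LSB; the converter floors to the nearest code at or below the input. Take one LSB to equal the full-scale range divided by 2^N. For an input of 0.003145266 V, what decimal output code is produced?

Span: 0.0291 V − (-0.0291 V) = 0.0582 V. LSB = 0.0582 V / 2^14 ≈ 3.552 µV.
(V_in − V_min) × 2^14/range = (0.003145266 − (-0.0291)) × 16384/0.0582 = 9077.430.
Floor → code = 9077.

9077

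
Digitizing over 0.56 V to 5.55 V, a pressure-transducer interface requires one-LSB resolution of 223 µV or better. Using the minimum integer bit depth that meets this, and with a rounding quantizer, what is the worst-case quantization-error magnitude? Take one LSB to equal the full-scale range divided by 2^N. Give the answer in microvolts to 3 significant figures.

The full-scale span is 5.55 − (0.56) = 4.99 V.
Need 2^N ≥ 4.99 V / 223 µV = 22380 → N_min = 15.
Step size = 4.99/32768 V = 152.28 µV.
Half an LSB is 76.1 µV.

76.1 µV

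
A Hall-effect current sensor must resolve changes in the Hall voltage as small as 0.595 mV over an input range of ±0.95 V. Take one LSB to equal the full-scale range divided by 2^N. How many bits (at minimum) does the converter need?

The full-scale span is 0.95 − (-0.95) = 1.9 V.
Required number of levels: 1.9/0.595 mV = 3193.3; smallest N with 2^N ≥ that is 12.

12 bits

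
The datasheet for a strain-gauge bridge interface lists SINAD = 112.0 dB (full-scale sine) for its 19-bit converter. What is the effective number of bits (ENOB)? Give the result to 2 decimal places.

(112.0 − 1.76) / 6.02 = 110.24/6.02 = 18.3123 effective bits.

18.31 bits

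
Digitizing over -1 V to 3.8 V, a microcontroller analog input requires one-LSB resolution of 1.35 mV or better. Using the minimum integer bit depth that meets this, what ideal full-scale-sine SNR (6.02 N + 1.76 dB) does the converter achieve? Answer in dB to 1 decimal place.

Range = 3.8 − (-1) = 4.8 V.
4.8 V / 1.35 mV = 3556. Since 2^11 = 2048 and 2^12 = 4096, N = 12.
SNR = 6.02 × 12 + 1.76 = 74.00 dB.

74.0 dB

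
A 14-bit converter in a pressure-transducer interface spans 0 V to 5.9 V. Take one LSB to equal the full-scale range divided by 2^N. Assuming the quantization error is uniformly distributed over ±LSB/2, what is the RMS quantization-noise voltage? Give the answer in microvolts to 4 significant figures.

Full-scale range = 5.9 V.
LSB = 5.9 V / 2^14 = 360.107 µV.
For a uniform distribution on [−LSB/2, +LSB/2], V_rms = LSB/√12 = 360.107 µV/3.4641 = 104.0 µV.

104.0 µV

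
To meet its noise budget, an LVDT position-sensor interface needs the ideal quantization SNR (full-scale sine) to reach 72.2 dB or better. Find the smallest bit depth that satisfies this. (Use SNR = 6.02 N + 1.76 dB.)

N ≥ (72.2 − 1.76)/6.02 = 11.701 → N_min = 12.

12 bits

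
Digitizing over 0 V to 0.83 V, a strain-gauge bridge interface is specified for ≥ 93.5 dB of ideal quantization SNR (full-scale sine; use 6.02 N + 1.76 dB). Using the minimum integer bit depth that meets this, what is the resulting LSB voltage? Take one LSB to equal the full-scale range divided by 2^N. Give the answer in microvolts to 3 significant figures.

12.7 µV

Full-scale range = 0.83 V.
Required N = ⌈(93.5 − 1.76)/6.02⌉ = ⌈15.239⌉ = 16.
LSB = 0.83 V / 2^16 = 12.7 µV.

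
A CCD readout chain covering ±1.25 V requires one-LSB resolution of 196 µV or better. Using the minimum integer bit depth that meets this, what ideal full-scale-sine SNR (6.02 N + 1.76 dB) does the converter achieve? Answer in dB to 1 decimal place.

Range = 1.25 − (-1.25) = 2.5 V.
Required number of levels: 2.5/196 µV = 12755; smallest N with 2^N ≥ that is 14.
6.02(14) + 1.76 = 86.04 dB.

86.0 dB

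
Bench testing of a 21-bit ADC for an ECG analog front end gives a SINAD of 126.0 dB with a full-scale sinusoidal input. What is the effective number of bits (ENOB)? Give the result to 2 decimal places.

20.64 bits

Inverting SNR = 6.02 N + 1.76: N_eff = (126.0 − 1.76)/6.02 = 20.6379.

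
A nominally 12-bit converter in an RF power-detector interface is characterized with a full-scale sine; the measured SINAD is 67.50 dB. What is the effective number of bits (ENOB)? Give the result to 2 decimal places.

Inverting SNR = 6.02 N + 1.76: N_eff = (67.50 − 1.76)/6.02 = 10.9203.

10.92 bits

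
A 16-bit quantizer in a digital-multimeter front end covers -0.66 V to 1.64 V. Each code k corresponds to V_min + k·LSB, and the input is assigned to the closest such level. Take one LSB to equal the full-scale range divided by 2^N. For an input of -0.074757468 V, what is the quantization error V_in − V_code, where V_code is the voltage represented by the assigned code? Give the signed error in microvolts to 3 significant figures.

Range = 1.64 − (-0.66) = 2.3 V. LSB = 2.3 V / 2^16 ≈ 35.10 µV.
(-0.074757468 − (-0.66)) / LSB = 0.585242532 × 65536/2.3 = 16675.8498. Nearest integer: k = 16676.
Reconstructed level: -0.66 + 16676 × 2.3/65536 V = -0.074752197266 V.
V_in − V_code = -0.074757468 − (-0.074752197266) = −5.27 µV.

−5.27 µV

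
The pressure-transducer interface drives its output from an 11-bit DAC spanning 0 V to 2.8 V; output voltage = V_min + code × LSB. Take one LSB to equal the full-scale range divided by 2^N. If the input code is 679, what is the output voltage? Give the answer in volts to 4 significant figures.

0.9283 V

Full-scale range = 2.8 V. LSB = 2.8 V / 2^11.
V_out = V_min + code × LSB = 0 V + 679 × 2.8 V / 2048
      = 0 + 0.928320 = 0.928320 V.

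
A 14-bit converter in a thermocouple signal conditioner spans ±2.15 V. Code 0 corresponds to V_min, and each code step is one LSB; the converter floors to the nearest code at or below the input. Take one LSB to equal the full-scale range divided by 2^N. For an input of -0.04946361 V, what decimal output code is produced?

The full-scale span is 2.15 − (-2.15) = 4.3 V. LSB = 4.3 V / 2^14 ≈ 262.5 µV.
V_in − V_min = -0.04946361 − (-2.15) = 2.10053639 V.
Divide by LSB: 2.10053639 × 16384/4.3 = 8003.5321.
Truncating gives code 8003.

8003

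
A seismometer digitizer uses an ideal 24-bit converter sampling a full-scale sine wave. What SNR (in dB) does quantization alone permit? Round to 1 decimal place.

146.2 dB

For an ideal N-bit converter with full-scale sine input, SNR = 6.02 N + 1.76 dB. SNR = 6.02 × 24 + 1.76 = 144.48 + 1.76 = 146.24 dB.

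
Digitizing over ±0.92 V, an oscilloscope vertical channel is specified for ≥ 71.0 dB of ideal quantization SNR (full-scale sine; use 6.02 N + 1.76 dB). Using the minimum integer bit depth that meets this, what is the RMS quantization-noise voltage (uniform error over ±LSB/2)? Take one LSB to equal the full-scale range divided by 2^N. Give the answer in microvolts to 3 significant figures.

130 µV

Range = 0.92 − (-0.92) = 1.84 V.
Solving 6.02 N ≥ 71.0 − 1.76: N ≥ 11.502. Round up → N = 12.
Step size = 1.84/4096 V = 449.22 µV.
V_rms = LSB/√12 = 130 µV.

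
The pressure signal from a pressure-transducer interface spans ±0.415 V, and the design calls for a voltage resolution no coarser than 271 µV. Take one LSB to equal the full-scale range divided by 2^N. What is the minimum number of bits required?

Span: 0.415 V − (-0.415 V) = 0.83 V.
Need 2^N ≥ 0.83 V / 271 µV = 3063 → N_min = 12.

12 bits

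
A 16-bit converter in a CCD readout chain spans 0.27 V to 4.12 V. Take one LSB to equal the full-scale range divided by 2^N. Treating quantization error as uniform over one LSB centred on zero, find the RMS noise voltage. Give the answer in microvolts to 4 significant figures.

The full-scale span is 4.12 − (0.27) = 3.85 V.
LSB = 3.85 V ÷ 2^16 = 3.85/65536 V = 58.7463 µV.
RMS of a uniform error over width LSB is LSB/√12 = 16.96 µV.

16.96 µV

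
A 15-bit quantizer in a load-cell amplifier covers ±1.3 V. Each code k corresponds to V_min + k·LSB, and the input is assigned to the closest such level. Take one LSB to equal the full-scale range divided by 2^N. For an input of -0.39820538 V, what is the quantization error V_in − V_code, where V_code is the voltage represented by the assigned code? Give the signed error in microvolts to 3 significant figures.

Span: 1.3 V − (-1.3 V) = 2.6 V. LSB = 2.6 V / 2^15 ≈ 79.35 µV.
Position in LSBs: (-0.39820538 − (-1.3)) × 32768/2.6 = 11365.3870; rounding gives k = 11365.
V_code = -1.3 + (11365/32768) × 2.6 = -0.39823608398 V.
V_in − V_code = -0.39820538 − (-0.39823608398) = +30.7 µV.

+30.7 µV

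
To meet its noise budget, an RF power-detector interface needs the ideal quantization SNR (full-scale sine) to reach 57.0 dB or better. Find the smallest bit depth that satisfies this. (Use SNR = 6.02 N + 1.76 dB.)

10 bits

Solving 6.02 N ≥ 57.0 − 1.76: N ≥ 9.176. Round up → N = 10.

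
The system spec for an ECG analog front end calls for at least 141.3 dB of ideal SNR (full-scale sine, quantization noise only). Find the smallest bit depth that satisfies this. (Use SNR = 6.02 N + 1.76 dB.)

24 bits

Required N = ⌈(141.3 − 1.76)/6.02⌉ = ⌈23.179⌉ = 24.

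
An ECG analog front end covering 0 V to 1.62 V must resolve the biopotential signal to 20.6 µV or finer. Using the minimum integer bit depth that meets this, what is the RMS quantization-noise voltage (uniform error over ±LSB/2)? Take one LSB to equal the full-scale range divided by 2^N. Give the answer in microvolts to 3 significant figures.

3.57 µV

Range is 1.62 V.
Levels needed ≥ 1.62/20.6 µV = 78640. 2^17 = 131072 suffices, so N_min = 17.
LSB = 1.62 V ÷ 2^17 = 1.62/131072 V = 12.360 µV.
σ_q = LSB/√12 = 12.360 µV/3.4641 = 3.57 µV.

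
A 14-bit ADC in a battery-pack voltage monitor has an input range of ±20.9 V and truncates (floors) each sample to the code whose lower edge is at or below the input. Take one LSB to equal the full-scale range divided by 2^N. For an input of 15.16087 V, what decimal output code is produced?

Range = 20.9 − (-20.9) = 41.8 V. LSB = 41.8 V / 2^14 ≈ 2.551 mV.
V_in − V_min = 15.16087 − (-20.9) = 36.06087 V.
Divide by LSB: 36.06087 × 16384/41.8 = 14134.4807.
Truncating gives code 14134.

14134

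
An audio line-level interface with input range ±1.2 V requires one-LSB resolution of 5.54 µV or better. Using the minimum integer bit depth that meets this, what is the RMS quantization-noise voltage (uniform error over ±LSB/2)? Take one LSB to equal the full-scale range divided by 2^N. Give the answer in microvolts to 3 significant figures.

1.32 µV

Span: 1.2 V − (-1.2 V) = 2.4 V.
2.4 V / 5.54 µV = 433200. Since 2^18 = 262144 and 2^19 = 524288, N = 19.
LSB = 2.4 V / 2^19 = 4.5776 µV.
V_rms = LSB/√12 = 1.32 µV.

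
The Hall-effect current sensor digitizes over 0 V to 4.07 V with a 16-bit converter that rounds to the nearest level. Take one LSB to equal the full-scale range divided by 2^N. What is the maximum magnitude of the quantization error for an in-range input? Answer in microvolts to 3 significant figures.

Full-scale range = 4.07 V.
LSB = 4.07 V ÷ 2^16 = 4.07/65536 V = 62.103 µV.
A rounding quantizer has |error| ≤ LSB/2 = 31.1 µV.

31.1 µV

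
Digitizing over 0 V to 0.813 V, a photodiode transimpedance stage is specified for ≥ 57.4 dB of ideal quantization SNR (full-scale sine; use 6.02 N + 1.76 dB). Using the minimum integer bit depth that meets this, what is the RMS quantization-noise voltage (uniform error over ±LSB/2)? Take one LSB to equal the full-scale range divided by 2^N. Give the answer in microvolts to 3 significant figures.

Full-scale range = 0.813 V.
6.02 N + 1.76 ≥ 57.4 gives N ≥ 9.243, so the minimum integer is 10.
Step size = 0.813/1024 V = 0.79395 mV.
V_rms = LSB/√12 = 229 µV.

229 µV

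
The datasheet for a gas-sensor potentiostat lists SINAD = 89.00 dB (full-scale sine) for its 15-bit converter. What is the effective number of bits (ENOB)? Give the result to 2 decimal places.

ENOB = (SINAD − 1.76) / 6.02 = (89.00 − 1.76) / 6.02 = 87.24 / 6.02 = 14.4917.

14.49 bits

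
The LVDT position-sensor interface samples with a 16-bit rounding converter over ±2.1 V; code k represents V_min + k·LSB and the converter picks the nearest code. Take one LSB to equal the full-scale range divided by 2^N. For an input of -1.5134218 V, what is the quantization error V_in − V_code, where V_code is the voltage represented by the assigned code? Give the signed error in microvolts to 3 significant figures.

−9.32 µV

Range = 2.1 − (-2.1) = 4.2 V. LSB = 4.2 V / 2^16 ≈ 64.09 µV.
(V_in − V_min)/LSB = (-1.5134218 − (-2.1)) × 65536/4.2 = 9152.8545 → nearest code k = 9153.
Reconstructed level: -2.1 + 9153 × 4.2/65536 V = -1.5134124756 V.
V_in − V_code = -1.5134218 − (-1.5134124756) = −9.32 µV.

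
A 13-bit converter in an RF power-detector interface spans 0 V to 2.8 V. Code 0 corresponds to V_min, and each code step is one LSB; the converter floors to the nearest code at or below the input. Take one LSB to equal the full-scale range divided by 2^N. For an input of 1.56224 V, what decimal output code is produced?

4570

Full-scale range = 2.8 V. LSB = 2.8 V / 2^13 ≈ 341.8 µV.
(V_in − V_min) × 2^13/range = (1.56224 − (0)) × 8192/2.8 = 4570.668.
Floor → code = 4570.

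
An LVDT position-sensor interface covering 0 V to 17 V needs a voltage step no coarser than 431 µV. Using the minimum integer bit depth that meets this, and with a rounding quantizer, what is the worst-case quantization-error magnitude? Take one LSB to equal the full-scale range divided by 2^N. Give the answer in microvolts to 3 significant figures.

130 µV

Span = 17 V.
Levels needed ≥ 17/431 µV = 39440. 2^16 = 65536 suffices, so N_min = 16.
LSB = 17 V / 2^16 = 259.40 µV.
Max error for round-to-nearest is LSB/2 = 130 µV.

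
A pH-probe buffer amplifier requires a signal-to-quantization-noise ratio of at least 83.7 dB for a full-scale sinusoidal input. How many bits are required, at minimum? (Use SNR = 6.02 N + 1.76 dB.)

N ≥ (83.7 − 1.76)/6.02 = 13.611 → N_min = 14.

14 bits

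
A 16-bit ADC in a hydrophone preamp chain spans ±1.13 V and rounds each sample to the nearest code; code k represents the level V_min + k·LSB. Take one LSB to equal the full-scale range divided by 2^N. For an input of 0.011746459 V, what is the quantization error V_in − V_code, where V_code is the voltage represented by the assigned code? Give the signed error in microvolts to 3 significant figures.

Full-scale range = 1.13 V − (-1.13 V) = 2.26 V. LSB = 2.26 V / 2^16 ≈ 34.48 µV.
Position in LSBs: (0.011746459 − (-1.13)) × 65536/2.26 = 33108.6265; rounding gives k = 33109.
V_code = V_min + k × range/2^16 = -1.13 + 33109 × 2.26/65536 = 0.011759338379 V.
Error = V_in − V_code = 0.011746459 − (0.011759338379) = −12.9 µV.

−12.9 µV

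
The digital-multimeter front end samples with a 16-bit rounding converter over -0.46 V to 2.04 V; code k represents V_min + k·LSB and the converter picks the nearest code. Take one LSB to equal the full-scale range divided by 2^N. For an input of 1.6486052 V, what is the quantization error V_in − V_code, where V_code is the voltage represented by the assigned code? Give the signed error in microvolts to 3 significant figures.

Full-scale range = 2.04 V − (-0.46 V) = 2.5 V. LSB = 2.5 V / 2^16 ≈ 38.15 µV.
Position in LSBs: (1.6486052 − (-0.46)) × 65536/2.5 = 55275.8202; rounding gives k = 55276.
V_code = -0.46 + (55276/65536) × 2.5 = 1.6486120605 V.
Error = V_in − V_code = 1.6486052 − (1.6486120605) = −6.86 µV.

−6.86 µV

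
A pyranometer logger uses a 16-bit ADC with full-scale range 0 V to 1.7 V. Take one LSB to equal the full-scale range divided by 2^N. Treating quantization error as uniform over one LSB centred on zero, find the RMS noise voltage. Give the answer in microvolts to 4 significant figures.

7.488 µV

Span = 1.7 V.
Step size = 1.7/65536 V = 25.9399 µV.
σ_q = LSB/√12 = 25.9399 µV/3.4641 = 7.488 µV.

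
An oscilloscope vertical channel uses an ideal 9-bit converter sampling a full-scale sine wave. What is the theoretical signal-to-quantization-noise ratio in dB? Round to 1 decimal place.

SNR = 6.02·9 + 1.76 = 55.94 dB.

55.9 dB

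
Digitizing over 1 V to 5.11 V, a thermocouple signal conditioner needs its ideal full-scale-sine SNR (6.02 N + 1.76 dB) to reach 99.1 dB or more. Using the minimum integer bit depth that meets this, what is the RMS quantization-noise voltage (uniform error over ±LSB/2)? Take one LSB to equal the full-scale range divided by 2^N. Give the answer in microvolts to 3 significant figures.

9.05 µV

Range = 5.11 − (1) = 4.11 V.
N ≥ (99.1 − 1.76)/6.02 = 16.169 → N_min = 17.
Step size = 4.11/131072 V = 31.357 µV.
RMS noise = LSB/√12 = 9.05 µV.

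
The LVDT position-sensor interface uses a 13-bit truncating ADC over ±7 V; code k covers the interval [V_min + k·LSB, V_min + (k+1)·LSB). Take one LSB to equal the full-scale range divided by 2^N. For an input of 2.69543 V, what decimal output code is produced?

Span: 7 V − (-7 V) = 14 V. LSB = 14 V / 2^13 ≈ 1.709 mV.
code = ⌊(V_in − V_min)/LSB⌋ = ⌊(V_in − V_min) × 2^13 / range⌋
     = ⌊(2.69543 − (-7)) × 8192 / 14⌋ = ⌊9.69543 × 8192/14⌋
     = ⌊5673.212⌋ = 5673.

5673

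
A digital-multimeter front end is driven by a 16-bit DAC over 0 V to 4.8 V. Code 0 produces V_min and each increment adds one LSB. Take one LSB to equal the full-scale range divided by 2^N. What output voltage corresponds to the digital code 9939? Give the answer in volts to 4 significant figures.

0.7280 V

Full-scale range = 4.8 V. LSB = 4.8 V / 2^16.
V_out = V_min + code × LSB = 0 V + 9939 × 4.8 V / 65536
      = 0 V + 0.727954 V = 0.727954 V.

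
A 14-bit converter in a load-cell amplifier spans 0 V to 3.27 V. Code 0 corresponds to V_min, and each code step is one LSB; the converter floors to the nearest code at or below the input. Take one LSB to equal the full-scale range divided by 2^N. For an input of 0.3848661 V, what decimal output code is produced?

1928

V_FS = 3.27 V. LSB = 3.27 V / 2^14 ≈ 199.6 µV.
(V_in − V_min) × 2^14/range = (0.3848661 − (0)) × 16384/3.27 = 1928.332.
Floor → code = 1928.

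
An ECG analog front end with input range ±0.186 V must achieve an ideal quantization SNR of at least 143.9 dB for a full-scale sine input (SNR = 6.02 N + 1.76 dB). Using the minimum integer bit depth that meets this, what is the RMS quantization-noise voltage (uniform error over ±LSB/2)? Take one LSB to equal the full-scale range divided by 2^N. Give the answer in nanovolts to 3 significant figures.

The full-scale span is 0.186 − (-0.186) = 0.372 V.
Solving 6.02 N ≥ 143.9 − 1.76: N ≥ 23.611. Round up → N = 24.
LSB = 0.372 V ÷ 2^24 = 0.372/16777216 V = 22.173 nV.
σ_q = LSB/√12 = 22.173 nV/3.4641 = 6.40 nV.

6.40 nV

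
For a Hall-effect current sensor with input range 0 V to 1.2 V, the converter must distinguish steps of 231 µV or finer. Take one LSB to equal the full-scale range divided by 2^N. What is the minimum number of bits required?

13 bits

Span = 1.2 V.
Need 2^N ≥ 1.2 V / 231 µV = 5195 → N_min = 13.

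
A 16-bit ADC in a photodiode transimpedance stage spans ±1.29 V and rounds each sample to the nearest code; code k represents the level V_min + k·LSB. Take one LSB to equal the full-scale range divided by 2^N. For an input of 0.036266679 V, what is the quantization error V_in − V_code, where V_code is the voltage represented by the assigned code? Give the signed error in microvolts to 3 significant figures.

+9.05 µV

The full-scale span is 1.29 − (-1.29) = 2.58 V. LSB = 2.58 V / 2^16 ≈ 39.37 µV.
Position in LSBs: (0.036266679 − (-1.29)) × 65536/2.58 = 33689.2299; rounding gives k = 33689.
Reconstructed level: -1.29 + 33689 × 2.58/65536 V = 0.036257629395 V.
V_in − V_code = 0.036266679 − (0.036257629395) = +9.05 µV.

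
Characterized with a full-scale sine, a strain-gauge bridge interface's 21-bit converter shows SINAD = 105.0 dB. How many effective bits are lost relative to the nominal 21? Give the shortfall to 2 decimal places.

N_eff = (105.0 − 1.76)/6.02 = 17.1495 bits.
Lost resolution: 21 − 17.1495 = 3.8505 bits.

3.85 bits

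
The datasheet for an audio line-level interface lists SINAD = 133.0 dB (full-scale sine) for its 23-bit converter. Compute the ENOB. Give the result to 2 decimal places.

(133.0 − 1.76) / 6.02 = 131.24/6.02 = 21.8007 effective bits.

21.80 bits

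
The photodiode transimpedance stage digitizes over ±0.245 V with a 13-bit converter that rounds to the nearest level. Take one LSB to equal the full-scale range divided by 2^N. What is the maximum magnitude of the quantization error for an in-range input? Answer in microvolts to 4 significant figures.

29.91 µV

Span: 0.245 V − (-0.245 V) = 0.49 V.
LSB = 0.49 V / 2^13 = 59.8145 µV.
Worst-case error for round-to-nearest is half an LSB: 29.91 µV.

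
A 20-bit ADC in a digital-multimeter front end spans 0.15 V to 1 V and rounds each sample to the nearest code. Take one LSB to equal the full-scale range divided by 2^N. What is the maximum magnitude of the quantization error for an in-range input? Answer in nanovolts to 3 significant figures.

405 nV

Span: 1 V − (0.15 V) = 0.85 V.
LSB = 0.85 V ÷ 2^20 = 0.85/1048576 V = 0.81062 µV.
|e|_max = LSB/2 = 405 nV.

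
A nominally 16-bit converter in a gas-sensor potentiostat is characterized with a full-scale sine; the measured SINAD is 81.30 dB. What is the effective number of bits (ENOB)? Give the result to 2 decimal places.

ENOB = (SINAD − 1.76) / 6.02 = (81.30 − 1.76) / 6.02 = 79.54 / 6.02 = 13.2126.

13.21 bits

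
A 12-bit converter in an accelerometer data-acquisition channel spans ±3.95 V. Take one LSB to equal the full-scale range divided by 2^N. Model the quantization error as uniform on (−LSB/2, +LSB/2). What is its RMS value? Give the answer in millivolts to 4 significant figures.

Span: 3.95 V − (-3.95 V) = 7.9 V.
One LSB is 7.9 V / 4096 = 1.92871 mV.
V_rms = LSB/√12 = 1.92871 mV / √12 = 0.5568 mV.

0.5568 mV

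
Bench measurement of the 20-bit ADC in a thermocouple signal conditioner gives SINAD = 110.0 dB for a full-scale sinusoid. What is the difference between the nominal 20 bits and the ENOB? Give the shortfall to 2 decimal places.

2.02 bits

ENOB = (SINAD − 1.76)/6.02 = (110.0 − 1.76)/6.02 = 17.9801 bits.
Lost resolution: 20 − 17.9801 = 2.0199 bits.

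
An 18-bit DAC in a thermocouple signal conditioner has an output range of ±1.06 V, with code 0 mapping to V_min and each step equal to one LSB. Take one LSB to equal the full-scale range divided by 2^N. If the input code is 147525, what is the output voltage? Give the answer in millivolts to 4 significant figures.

133.1 mV

The full-scale span is 1.06 − (-1.06) = 2.12 V. LSB = 2.12 V / 2^18.
V_out = -1.06 + 147525 × (2.12/262144) V
      = -1.06 V + 1.19306 V = 0.133058 V.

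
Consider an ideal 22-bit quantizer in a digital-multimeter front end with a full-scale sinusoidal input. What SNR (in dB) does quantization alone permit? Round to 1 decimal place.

SNR = 6.02·22 + 1.76 = 134.20 dB.

134.2 dB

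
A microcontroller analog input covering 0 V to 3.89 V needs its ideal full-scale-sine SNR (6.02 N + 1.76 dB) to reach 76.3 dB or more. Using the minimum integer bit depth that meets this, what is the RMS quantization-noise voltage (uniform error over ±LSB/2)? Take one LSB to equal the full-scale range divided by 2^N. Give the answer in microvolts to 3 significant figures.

Range is 3.89 V.
6.02 N + 1.76 ≥ 76.3 gives N ≥ 12.382, so the minimum integer is 13.
Step size = 3.89/8192 V = 474.85 µV.
RMS noise = LSB/√12 = 137 µV.

137 µV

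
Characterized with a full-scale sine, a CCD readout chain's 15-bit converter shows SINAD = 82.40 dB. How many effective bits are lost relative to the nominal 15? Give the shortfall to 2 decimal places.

N_eff = (82.40 − 1.76)/6.02 = 13.3953 bits.
15 − 13.3953 = 1.60 bits below nominal.

1.60 bits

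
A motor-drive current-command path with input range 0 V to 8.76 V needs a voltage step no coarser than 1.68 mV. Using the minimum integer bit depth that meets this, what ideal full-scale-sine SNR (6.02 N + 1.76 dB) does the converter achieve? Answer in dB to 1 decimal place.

Full-scale range = 8.76 V.
Need 2^N ≥ 8.76 V / 1.68 mV = 5214 → N_min = 13.
6.02(13) + 1.76 = 80.02 dB.

80.0 dB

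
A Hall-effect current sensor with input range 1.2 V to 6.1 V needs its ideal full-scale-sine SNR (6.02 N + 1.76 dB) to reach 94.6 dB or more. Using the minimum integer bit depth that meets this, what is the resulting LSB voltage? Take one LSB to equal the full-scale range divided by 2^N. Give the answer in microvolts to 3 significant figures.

Span: 6.1 V − (1.2 V) = 4.9 V.
6.02 N + 1.76 ≥ 94.6 gives N ≥ 15.422, so the minimum integer is 16.
Step size = 4.9/65536 V = 74.8 µV.

74.8 µV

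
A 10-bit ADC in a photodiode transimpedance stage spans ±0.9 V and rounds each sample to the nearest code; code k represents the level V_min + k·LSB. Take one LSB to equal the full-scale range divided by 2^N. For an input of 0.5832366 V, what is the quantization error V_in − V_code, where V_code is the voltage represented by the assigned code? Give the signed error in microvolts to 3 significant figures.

−357 µV

Range = 0.9 − (-0.9) = 1.8 V. LSB = 1.8 V / 2^10 ≈ 1.758 mV.
(0.5832366 − (-0.9)) / LSB = 1.4832366 × 1024/1.8 = 843.7968. Nearest integer: k = 844.
Reconstructed level: -0.9 + 844 × 1.8/1024 V = 0.5835937500 V.
e = 0.5832366 − (0.5835937500) = −357 µV.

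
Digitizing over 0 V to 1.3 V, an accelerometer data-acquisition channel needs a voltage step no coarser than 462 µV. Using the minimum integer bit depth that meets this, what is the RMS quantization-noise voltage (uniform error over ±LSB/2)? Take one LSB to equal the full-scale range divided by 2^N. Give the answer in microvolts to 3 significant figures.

91.6 µV

Range is 1.3 V.
Need 2^N ≥ 1.3 V / 462 µV = 2814 → N_min = 12.
LSB = 1.3 V ÷ 2^12 = 1.3/4096 V = 317.38 µV.
σ_q = LSB/√12 = 317.38 µV/3.4641 = 91.6 µV.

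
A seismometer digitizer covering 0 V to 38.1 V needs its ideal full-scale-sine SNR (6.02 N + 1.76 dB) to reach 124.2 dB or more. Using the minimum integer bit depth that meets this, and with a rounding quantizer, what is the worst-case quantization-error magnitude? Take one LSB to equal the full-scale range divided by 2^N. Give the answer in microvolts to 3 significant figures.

V_FS = 38.1 V.
6.02 N + 1.76 ≥ 124.2 gives N ≥ 20.339, so the minimum integer is 21.
One LSB is 38.1 V / 2097152 = 18.167 µV.
|e|_max = LSB/2 = 9.08 µV.

9.08 µV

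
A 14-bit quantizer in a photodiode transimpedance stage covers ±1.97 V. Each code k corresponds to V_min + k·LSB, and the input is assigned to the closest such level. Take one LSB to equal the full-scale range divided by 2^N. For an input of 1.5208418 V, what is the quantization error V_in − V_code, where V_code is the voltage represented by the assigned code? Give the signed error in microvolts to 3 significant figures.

The full-scale span is 1.97 − (-1.97) = 3.94 V. LSB = 3.94 V / 2^14 ≈ 240.5 µV.
(1.5208418 − (-1.97)) / LSB = 3.4908418 × 16384/3.94 = 14516.2315. Nearest integer: k = 14516.
V_code = V_min + k × range/2^14 = -1.97 + 14516 × 3.94/16384 = 1.5207861328 V.
Error = V_in − V_code = 1.5208418 − (1.5207861328) = +55.7 µV.

+55.7 µV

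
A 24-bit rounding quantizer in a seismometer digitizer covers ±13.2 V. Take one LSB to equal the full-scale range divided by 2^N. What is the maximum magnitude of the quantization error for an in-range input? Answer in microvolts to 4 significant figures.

0.7868 µV

Range = 13.2 − (-13.2) = 26.4 V.
LSB = 26.4 V / 2^24 = 1.57356 µV.
Worst-case error for round-to-nearest is half an LSB: 0.7868 µV.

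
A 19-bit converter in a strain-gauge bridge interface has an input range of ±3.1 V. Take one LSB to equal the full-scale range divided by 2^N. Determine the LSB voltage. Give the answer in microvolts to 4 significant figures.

Span: 3.1 V − (-3.1 V) = 6.2 V.
Number of codes = 2^19 = 524288.
One LSB is 6.2 V / 524288 = 11.83 µV.

11.83 µV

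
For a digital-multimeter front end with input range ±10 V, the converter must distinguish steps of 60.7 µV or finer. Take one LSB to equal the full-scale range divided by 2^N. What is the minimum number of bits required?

The full-scale span is 10 − (-10) = 20 V.
Levels needed ≥ 20/60.7 µV = 329500. 2^19 = 524288 suffices, so N_min = 19.

19 bits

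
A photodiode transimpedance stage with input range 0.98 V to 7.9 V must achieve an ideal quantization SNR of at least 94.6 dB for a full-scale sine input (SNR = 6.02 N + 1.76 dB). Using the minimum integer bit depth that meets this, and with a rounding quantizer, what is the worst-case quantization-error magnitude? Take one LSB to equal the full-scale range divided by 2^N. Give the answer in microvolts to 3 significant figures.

52.8 µV

Span: 7.9 V − (0.98 V) = 6.92 V.
Required N = ⌈(94.6 − 1.76)/6.02⌉ = ⌈15.422⌉ = 16.
One LSB is 6.92 V / 65536 = 105.59 µV.
|e|_max = LSB/2 = 52.8 µV.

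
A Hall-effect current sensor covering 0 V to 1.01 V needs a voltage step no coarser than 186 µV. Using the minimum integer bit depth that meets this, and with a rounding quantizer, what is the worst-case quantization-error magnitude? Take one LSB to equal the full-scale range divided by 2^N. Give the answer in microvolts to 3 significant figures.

V_FS = 1.01 V.
Levels needed ≥ 1.01/186 µV = 5430. 2^13 = 8192 suffices, so N_min = 13.
LSB = 1.01 V / 2^13 = 123.29 µV.
Max error for round-to-nearest is LSB/2 = 61.6 µV.

61.6 µV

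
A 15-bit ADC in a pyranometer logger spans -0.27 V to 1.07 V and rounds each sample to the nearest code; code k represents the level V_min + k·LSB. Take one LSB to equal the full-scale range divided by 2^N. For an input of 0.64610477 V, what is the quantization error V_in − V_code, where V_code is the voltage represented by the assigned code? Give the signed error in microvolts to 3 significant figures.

Full-scale range = 1.07 V − (-0.27 V) = 1.34 V. LSB = 1.34 V / 2^15 ≈ 40.89 µV.
(0.64610477 − (-0.27)) / LSB = 0.91610477 × 32768/1.34 = 22402.1799. Nearest integer: k = 22402.
V_code = V_min + k × range/2^15 = -0.27 + 22402 × 1.34/32768 = 0.64609741211 V.
Error = V_in − V_code = 0.64610477 − (0.64609741211) = +7.36 µV.

+7.36 µV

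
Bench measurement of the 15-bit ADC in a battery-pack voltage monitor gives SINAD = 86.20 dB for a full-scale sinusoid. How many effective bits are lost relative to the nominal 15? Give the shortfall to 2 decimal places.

0.97 bits

Effective bits = (86.20 − 1.76)/6.02 = 14.0266.
Lost resolution: 15 − 14.0266 = 0.9734 bits.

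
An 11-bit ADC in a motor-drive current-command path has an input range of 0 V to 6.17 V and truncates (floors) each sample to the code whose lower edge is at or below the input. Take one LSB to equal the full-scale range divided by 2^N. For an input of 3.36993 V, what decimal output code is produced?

Range is 6.17 V. LSB = 6.17 V / 2^11 ≈ 3.013 mV.
code = ⌊(V_in − V_min)/LSB⌋ = ⌊(V_in − V_min) × 2^11 / range⌋
     = ⌊(3.36993 − (0)) × 2048 / 6.17⌋ = ⌊3.36993 × 2048/6.17⌋
     = ⌊1118.576⌋ = 1118.

1118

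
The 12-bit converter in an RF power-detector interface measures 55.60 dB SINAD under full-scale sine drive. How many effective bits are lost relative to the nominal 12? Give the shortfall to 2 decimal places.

3.06 bits

Effective bits = (55.60 − 1.76)/6.02 = 8.9435.
Shortfall = 12 − 8.9435 = 3.0565 bits.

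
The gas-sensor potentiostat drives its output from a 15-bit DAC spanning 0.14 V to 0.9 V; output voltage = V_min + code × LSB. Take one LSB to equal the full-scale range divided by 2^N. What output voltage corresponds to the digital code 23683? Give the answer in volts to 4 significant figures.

Span: 0.9 V − (0.14 V) = 0.76 V. LSB = 0.76 V / 2^15.
V_out = 0.14 + 23683 × (0.76/32768) V
      = 0.14 V + 0.549288 V = 0.689288 V.

0.6893 V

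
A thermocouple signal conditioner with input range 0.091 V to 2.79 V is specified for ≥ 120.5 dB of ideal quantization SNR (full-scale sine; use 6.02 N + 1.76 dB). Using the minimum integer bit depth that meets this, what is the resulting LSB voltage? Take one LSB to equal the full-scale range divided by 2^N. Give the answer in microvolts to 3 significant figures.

2.57 µV

Full-scale range = 2.79 V − (0.091 V) = 2.699 V.
Required N = ⌈(120.5 − 1.76)/6.02⌉ = ⌈19.724⌉ = 20.
LSB = 2.699 V / 2^20 = 2.57 µV.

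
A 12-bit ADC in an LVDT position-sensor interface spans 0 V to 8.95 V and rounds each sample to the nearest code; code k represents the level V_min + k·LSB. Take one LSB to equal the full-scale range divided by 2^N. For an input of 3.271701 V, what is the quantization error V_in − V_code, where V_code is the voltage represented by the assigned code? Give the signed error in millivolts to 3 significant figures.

Span = 8.95 V. LSB = 8.95 V / 2^12 ≈ 2.185 mV.
(V_in − V_min)/LSB = (3.271701 − (0)) × 4096/8.95 = 1497.3058 → nearest code k = 1497.
V_code = V_min + k × range/2^12 = 0 + 1497 × 8.95/4096 = 3.271032715 V.
V_in − V_code = 3.271701 − (3.271032715) = +0.668 mV.

+0.668 mV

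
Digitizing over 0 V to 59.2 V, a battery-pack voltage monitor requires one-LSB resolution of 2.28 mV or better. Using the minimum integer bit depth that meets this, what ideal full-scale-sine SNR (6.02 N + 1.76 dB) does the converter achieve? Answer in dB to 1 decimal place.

V_FS = 59.2 V.
Required number of levels: 59.2/2.28 mV = 25965; smallest N with 2^N ≥ that is 15.
Ideal SNR at N = 15: 6.02·15 + 1.76 = 92.1 dB.

92.1 dB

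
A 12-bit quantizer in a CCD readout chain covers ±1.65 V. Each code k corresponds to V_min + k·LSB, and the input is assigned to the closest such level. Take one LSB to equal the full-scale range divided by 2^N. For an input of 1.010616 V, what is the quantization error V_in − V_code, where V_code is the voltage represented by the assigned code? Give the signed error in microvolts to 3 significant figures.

+313 µV

Full-scale range = 1.65 V − (-1.65 V) = 3.3 V. LSB = 3.3 V / 2^12 ≈ 0.8057 mV.
(1.010616 − (-1.65)) / LSB = 2.660616 × 4096/3.3 = 3302.3888. Nearest integer: k = 3302.
Reconstructed level: -1.65 + 3302 × 3.3/4096 V = 1.010302734 V.
Error = V_in − V_code = 1.010616 − (1.010302734) = +313 µV.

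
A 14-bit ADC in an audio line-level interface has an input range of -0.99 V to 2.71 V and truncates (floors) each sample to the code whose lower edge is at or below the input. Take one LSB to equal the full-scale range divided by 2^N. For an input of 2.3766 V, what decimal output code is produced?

14907

Span: 2.71 V − (-0.99 V) = 3.7 V. LSB = 3.7 V / 2^14 ≈ 225.8 µV.
code = ⌊(V_in − V_min)/LSB⌋ = ⌊(V_in − V_min) × 2^14 / range⌋
     = ⌊(2.3766 − (-0.99)) × 16384 / 3.7⌋ = ⌊3.3666 × 16384/3.7⌋
     = ⌊14907.669⌋ = 14907.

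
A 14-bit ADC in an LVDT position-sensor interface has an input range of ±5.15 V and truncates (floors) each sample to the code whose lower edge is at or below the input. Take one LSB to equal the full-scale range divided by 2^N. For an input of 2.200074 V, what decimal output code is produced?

Range = 5.15 − (-5.15) = 10.3 V. LSB = 10.3 V / 2^14 ≈ 0.6287 mV.
code = ⌊(V_in − V_min)/LSB⌋ = ⌊(V_in − V_min) × 2^14 / range⌋
     = ⌊(2.200074 − (-5.15)) × 16384 / 10.3⌋ = ⌊7.350074 × 16384/10.3⌋
     = ⌊11691.613⌋ = 11691.

11691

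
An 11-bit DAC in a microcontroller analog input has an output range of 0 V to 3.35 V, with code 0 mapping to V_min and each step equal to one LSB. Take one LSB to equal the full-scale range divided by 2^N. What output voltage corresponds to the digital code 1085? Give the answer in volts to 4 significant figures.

V_FS = 3.35 V. LSB = 3.35 V / 2^11.
Output = V_min + (1085/2048) × range = 0 + 0.529785 × 3.35 V
      = 0 V + 1.77478 V = 1.77478 V.

1.775 V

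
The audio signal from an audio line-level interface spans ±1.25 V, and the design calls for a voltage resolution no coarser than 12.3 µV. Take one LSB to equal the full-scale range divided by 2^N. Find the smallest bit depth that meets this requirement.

Range = 1.25 − (-1.25) = 2.5 V.
Need 2^N ≥ 2.5 V / 12.3 µV = 203300 → N_min = 18.

18 bits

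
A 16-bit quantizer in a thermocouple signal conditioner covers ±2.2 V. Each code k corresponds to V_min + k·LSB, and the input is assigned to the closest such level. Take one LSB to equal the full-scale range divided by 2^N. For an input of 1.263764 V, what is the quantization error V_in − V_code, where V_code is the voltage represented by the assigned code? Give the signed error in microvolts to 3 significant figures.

Span: 2.2 V − (-2.2 V) = 4.4 V. LSB = 4.4 V / 2^16 ≈ 67.14 µV.
(V_in − V_min)/LSB = (1.263764 − (-2.2)) × 65536/4.4 = 51591.1903 → nearest code k = 51591.
V_code = -2.2 + (51591/65536) × 4.4 = 1.2637512207 V.
V_in − V_code = 1.263764 − (1.2637512207) = +12.8 µV.

+12.8 µV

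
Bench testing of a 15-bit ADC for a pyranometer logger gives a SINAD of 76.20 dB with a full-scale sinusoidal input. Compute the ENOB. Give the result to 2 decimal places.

ENOB = (SINAD − 1.76) / 6.02 = (76.20 − 1.76) / 6.02 = 74.44 / 6.02 = 12.3654.

12.37 bits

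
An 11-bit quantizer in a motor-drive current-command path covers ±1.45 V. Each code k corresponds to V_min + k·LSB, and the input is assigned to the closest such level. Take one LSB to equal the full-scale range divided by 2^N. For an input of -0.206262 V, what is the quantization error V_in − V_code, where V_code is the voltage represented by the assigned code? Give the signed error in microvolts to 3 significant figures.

Full-scale range = 1.45 V − (-1.45 V) = 2.9 V. LSB = 2.9 V / 2^11 ≈ 1.416 mV.
Position in LSBs: (-0.206262 − (-1.45)) × 2048/2.9 = 878.3364; rounding gives k = 878.
V_code = V_min + k × range/2^11 = -1.45 + 878 × 2.9/2048 = -0.2067382813 V.
Error = V_in − V_code = -0.206262 − (-0.2067382813) = +476 µV.

+476 µV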